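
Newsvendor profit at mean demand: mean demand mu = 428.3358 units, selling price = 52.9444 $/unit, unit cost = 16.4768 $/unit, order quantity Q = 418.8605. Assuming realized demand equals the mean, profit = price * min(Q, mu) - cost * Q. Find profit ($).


Sales at mu = min(418.8605, 428.3358) = 418.8605
Revenue = 52.9444 * 418.8605 = 22176.3179
Total cost = 16.4768 * 418.8605 = 6901.4807
Profit = 22176.3179 - 6901.4807 = 15274.8372

15274.8372 $


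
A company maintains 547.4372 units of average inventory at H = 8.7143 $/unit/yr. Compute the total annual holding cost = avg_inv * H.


Cost = 547.4372 * 8.7143 = 4770.5320

4770.5320 $/yr


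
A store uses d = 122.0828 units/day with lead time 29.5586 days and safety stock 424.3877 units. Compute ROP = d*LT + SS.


d*LT = 122.0828 * 29.5586 = 3608.5967
ROP = 3608.5967 + 424.3877 = 4032.9844

4032.9844 units


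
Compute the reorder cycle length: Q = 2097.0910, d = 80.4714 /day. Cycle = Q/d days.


Cycle = 2097.0910 / 80.4714 = 26.0601

26.0601 days


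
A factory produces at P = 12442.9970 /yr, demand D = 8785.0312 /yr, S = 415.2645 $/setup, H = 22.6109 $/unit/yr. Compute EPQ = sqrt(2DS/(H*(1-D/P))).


1 - D/P = 1 - 0.7060 = 0.2940
H*(1-D/P) = 6.6471
2DS = 7296223.1775
EPQ = sqrt(1097654.3837) = 1047.6900

1047.6900 units


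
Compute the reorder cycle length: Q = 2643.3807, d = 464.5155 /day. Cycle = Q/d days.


Cycle = 2643.3807 / 464.5155 = 5.6906

5.6906 days


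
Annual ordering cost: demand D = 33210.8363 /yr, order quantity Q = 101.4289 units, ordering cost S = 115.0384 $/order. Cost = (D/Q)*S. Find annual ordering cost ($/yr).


Number of orders = D/Q = 327.4297
Cost = 327.4297 * 115.0384 = 37666.9911

37666.9911 $/yr


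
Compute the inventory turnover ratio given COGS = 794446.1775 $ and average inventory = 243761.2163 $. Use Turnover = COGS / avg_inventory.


Turnover = 794446.1775 / 243761.2163 = 3.2591

3.2591


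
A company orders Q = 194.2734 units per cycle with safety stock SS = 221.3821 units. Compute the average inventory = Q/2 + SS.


Q/2 = 97.1367
Avg = 97.1367 + 221.3821 = 318.5188

318.5188 units


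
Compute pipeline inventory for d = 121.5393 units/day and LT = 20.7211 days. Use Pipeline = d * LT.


Pipeline = 121.5393 * 20.7211 = 2518.4280

2518.4280 units


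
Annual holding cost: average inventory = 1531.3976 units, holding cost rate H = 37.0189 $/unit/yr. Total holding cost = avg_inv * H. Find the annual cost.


Cost = 1531.3976 * 37.0189 = 56690.6546

56690.6546 $/yr


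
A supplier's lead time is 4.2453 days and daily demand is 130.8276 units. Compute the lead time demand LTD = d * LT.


LTD = 130.8276 * 4.2453 = 555.4024

555.4024 units


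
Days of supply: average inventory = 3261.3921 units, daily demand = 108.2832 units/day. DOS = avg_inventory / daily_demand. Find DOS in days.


DOS = 3261.3921 / 108.2832 = 30.1191

30.1191 days


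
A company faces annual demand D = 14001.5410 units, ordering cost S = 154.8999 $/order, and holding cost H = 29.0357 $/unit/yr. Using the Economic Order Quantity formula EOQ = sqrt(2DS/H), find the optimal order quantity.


2*D*S = 2 * 14001.5410 * 154.8999 = 4337674.6015
2*D*S/H = 149391.0807
EOQ = sqrt(149391.0807) = 386.5114

386.5114 units


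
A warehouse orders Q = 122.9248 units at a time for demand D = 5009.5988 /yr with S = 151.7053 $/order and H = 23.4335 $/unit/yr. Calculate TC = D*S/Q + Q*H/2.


Ordering cost = D*S/Q = 6182.5009
Holding cost = Q*H/2 = 1440.2792
TC = 6182.5009 + 1440.2792 = 7622.7801

7622.7801 $/yr


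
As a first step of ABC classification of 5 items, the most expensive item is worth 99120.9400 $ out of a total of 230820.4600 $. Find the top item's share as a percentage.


Top item = 99120.9400
Total = 230820.4600
Percentage = 99120.9400 / 230820.4600 * 100 = 42.9429

42.9429%


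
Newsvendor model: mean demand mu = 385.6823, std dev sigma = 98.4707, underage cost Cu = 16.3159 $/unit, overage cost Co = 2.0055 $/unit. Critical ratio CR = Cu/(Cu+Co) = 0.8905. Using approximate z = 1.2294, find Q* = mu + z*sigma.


CR = Cu/(Cu+Co) = 16.3159/(16.3159+2.0055) = 0.8905
z = 1.2294
Q* = 385.6823 + 1.2294 * 98.4707 = 506.7422

506.7422 units


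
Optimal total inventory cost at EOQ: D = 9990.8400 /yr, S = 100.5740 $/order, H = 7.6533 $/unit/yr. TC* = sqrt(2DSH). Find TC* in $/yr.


2*D*S*H = 15380358.5587
TC* = sqrt(15380358.5587) = 3921.7800

3921.7800 $/yr


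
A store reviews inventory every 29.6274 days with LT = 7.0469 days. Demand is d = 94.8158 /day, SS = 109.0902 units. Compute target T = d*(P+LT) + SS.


P + LT = 36.6743
d*(P+LT) = 94.8158 * 36.6743 = 3477.3031
T = 3477.3031 + 109.0902 = 3586.3933

3586.3933 units


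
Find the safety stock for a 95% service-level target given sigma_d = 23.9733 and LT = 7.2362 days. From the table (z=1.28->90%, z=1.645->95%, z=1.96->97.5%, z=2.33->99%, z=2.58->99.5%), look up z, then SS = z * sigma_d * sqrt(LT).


From the table, SL = 95% corresponds to z = 1.645
sqrt(LT) = sqrt(7.2362) = 2.6900
SS = 1.645 * 23.9733 * 2.6900 = 106.0838

106.0838 units


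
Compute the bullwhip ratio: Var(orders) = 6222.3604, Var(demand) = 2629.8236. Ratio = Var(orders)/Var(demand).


BW = 6222.3604 / 2629.8236 = 2.3661

2.3661


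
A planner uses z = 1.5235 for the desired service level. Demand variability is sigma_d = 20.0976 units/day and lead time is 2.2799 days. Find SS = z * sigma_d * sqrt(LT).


sqrt(LT) = sqrt(2.2799) = 1.5099
SS = 1.5235 * 20.0976 * 1.5099 = 46.2322

46.2322 units


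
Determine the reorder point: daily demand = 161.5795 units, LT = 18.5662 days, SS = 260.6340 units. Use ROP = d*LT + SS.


d*LT = 161.5795 * 18.5662 = 2999.9173
ROP = 2999.9173 + 260.6340 = 3260.5513

3260.5513 units


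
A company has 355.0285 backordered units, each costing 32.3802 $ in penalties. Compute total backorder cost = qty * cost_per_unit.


Total = 355.0285 * 32.3802 = 11495.8938

11495.8938 $


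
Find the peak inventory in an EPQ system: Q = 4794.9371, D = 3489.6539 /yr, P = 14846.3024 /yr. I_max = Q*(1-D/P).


D/P = 0.2351
1 - D/P = 0.7649
I_max = 4794.9371 * 0.7649 = 3667.8773

3667.8773 units


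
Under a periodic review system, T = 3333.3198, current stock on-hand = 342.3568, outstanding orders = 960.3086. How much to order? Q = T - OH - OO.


Inventory position = OH + OO = 342.3568 + 960.3086 = 1302.6654
Q = 3333.3198 - 1302.6654 = 2030.6544

2030.6544 units


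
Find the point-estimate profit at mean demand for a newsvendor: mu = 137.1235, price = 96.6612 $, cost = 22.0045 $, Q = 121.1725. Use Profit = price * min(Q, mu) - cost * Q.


Sales at mu = min(121.1725, 137.1235) = 121.1725
Revenue = 96.6612 * 121.1725 = 11712.6793
Total cost = 22.0045 * 121.1725 = 2666.3403
Profit = 11712.6793 - 2666.3403 = 9046.3390

9046.3390 $


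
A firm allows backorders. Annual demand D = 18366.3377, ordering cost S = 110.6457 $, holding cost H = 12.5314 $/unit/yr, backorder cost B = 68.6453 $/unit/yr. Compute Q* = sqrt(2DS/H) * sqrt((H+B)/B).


sqrt(2DS/H) = 569.5000
sqrt((H+B)/B) = 1.0875
Q* = 569.5000 * 1.0875 = 619.3042

619.3042 units


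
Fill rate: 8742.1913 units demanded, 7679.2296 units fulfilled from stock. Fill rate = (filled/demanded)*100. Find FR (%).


FR = 7679.2296 / 8742.1913 * 100 = 87.8410

87.8410%


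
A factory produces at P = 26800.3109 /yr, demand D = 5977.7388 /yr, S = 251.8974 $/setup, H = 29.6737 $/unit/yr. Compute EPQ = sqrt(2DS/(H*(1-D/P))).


1 - D/P = 1 - 0.2230 = 0.7770
H*(1-D/P) = 23.0551
2DS = 3011553.7232
EPQ = sqrt(130624.4187) = 361.4200

361.4200 units


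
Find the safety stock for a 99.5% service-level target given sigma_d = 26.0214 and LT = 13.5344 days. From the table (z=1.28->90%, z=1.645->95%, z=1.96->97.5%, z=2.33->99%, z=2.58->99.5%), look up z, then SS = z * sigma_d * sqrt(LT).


From the table, SL = 99.5% corresponds to z = 2.58
sqrt(LT) = sqrt(13.5344) = 3.6789
SS = 2.58 * 26.0214 * 3.6789 = 246.9846

246.9846 units


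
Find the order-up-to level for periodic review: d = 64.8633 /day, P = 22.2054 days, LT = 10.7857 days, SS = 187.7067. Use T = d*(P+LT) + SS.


P + LT = 32.9911
d*(P+LT) = 64.8633 * 32.9911 = 2139.9116
T = 2139.9116 + 187.7067 = 2327.6183

2327.6183 units


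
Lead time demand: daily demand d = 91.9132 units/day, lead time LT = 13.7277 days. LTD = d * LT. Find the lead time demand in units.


LTD = 91.9132 * 13.7277 = 1261.7568

1261.7568 units


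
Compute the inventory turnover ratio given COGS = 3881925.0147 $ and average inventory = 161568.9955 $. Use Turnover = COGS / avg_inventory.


Turnover = 3881925.0147 / 161568.9955 = 24.0264

24.0264


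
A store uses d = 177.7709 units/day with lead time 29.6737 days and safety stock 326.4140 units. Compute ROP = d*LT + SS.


d*LT = 177.7709 * 29.6737 = 5275.1204
ROP = 5275.1204 + 326.4140 = 5601.5344

5601.5344 units


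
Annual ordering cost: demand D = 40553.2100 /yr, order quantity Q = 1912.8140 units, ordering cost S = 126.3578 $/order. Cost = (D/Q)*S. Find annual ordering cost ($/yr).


Number of orders = D/Q = 21.2008
Cost = 21.2008 * 126.3578 = 2678.8880

2678.8880 $/yr


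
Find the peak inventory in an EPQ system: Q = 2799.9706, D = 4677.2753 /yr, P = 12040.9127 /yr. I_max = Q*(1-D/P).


D/P = 0.3884
1 - D/P = 0.6116
I_max = 2799.9706 * 0.6116 = 1712.3260

1712.3260 units


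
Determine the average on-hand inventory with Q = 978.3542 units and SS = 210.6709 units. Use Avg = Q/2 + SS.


Q/2 = 489.1771
Avg = 489.1771 + 210.6709 = 699.8480

699.8480 units


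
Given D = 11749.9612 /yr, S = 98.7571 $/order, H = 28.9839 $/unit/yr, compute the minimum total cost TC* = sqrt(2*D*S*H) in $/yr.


2*D*S*H = 67265376.7816
TC* = sqrt(67265376.7816) = 8201.5472

8201.5472 $/yr


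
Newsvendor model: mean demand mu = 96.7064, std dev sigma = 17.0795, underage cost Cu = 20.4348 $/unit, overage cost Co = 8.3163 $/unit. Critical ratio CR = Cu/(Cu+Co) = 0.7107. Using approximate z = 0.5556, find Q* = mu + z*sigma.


CR = Cu/(Cu+Co) = 20.4348/(20.4348+8.3163) = 0.7107
z = 0.5556
Q* = 96.7064 + 0.5556 * 17.0795 = 106.1958

106.1958 units


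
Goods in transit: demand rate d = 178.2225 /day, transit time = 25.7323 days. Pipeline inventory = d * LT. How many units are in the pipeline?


Pipeline = 178.2225 * 25.7323 = 4586.0748

4586.0748 units


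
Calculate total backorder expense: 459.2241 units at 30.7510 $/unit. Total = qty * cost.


Total = 459.2241 * 30.7510 = 14121.6003

14121.6003 $


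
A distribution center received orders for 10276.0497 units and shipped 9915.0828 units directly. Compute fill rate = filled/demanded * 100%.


FR = 9915.0828 / 10276.0497 * 100 = 96.4873

96.4873%


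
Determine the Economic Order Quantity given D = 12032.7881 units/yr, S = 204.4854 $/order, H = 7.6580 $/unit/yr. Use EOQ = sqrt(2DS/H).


2*D*S = 2 * 12032.7881 * 204.4854 = 4921058.9755
2*D*S/H = 642603.6792
EOQ = sqrt(642603.6792) = 801.6256

801.6256 units


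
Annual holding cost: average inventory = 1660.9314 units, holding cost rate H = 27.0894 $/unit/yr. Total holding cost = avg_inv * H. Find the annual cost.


Cost = 1660.9314 * 27.0894 = 44993.6351

44993.6351 $/yr


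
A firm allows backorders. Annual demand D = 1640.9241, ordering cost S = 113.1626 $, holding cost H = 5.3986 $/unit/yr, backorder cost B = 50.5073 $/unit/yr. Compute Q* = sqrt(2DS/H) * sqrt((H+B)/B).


sqrt(2DS/H) = 262.2830
sqrt((H+B)/B) = 1.0521
Q* = 262.2830 * 1.0521 = 275.9446

275.9446 units


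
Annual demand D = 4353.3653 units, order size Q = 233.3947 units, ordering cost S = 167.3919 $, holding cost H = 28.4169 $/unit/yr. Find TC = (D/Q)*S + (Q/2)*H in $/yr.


Ordering cost = D*S/Q = 3122.2564
Holding cost = Q*H/2 = 3316.1769
TC = 3122.2564 + 3316.1769 = 6438.4333

6438.4333 $/yr


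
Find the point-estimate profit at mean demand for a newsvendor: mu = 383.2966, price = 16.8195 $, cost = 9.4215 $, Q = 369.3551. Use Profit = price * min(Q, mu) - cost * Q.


Sales at mu = min(369.3551, 383.2966) = 369.3551
Revenue = 16.8195 * 369.3551 = 6212.3681
Total cost = 9.4215 * 369.3551 = 3479.8791
Profit = 6212.3681 - 3479.8791 = 2732.4890

2732.4890 $


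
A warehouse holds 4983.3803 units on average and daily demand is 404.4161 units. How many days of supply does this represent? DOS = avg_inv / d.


DOS = 4983.3803 / 404.4161 = 12.3224

12.3224 days


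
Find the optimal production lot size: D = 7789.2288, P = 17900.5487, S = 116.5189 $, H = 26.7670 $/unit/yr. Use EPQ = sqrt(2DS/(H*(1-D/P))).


1 - D/P = 1 - 0.4351 = 0.5649
H*(1-D/P) = 15.1196
2DS = 1815184.7432
EPQ = sqrt(120054.8270) = 346.4893

346.4893 units


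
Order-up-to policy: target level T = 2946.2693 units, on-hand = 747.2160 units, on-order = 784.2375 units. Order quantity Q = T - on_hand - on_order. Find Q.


Inventory position = OH + OO = 747.2160 + 784.2375 = 1531.4535
Q = 2946.2693 - 1531.4535 = 1414.8158

1414.8158 units


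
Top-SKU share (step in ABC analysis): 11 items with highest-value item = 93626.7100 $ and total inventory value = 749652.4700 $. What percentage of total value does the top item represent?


Top item = 93626.7100
Total = 749652.4700
Percentage = 93626.7100 / 749652.4700 * 100 = 12.4893

12.4893%


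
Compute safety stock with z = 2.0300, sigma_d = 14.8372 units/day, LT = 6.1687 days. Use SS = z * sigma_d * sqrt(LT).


sqrt(LT) = sqrt(6.1687) = 2.4837
SS = 2.0300 * 14.8372 * 2.4837 = 74.8074

74.8074 units


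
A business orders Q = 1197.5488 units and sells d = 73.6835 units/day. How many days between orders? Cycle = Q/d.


Cycle = 1197.5488 / 73.6835 = 16.2526

16.2526 days


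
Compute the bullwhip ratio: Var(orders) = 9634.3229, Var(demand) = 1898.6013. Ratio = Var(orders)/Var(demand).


BW = 9634.3229 / 1898.6013 = 5.0744

5.0744


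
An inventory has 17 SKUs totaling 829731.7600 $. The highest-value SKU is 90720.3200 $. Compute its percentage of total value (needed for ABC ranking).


Top item = 90720.3200
Total = 829731.7600
Percentage = 90720.3200 / 829731.7600 * 100 = 10.9337

10.9337%


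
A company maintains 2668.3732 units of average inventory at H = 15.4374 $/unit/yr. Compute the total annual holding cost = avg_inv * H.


Cost = 2668.3732 * 15.4374 = 41192.7444

41192.7444 $/yr


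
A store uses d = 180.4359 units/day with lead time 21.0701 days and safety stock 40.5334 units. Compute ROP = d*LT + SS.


d*LT = 180.4359 * 21.0701 = 3801.8025
ROP = 3801.8025 + 40.5334 = 3842.3359

3842.3359 units


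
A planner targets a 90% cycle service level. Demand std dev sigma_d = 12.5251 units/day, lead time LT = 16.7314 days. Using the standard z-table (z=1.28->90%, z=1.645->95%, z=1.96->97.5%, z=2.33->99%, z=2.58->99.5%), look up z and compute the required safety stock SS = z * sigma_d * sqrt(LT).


From the table, SL = 90% corresponds to z = 1.28
sqrt(LT) = sqrt(16.7314) = 4.0904
SS = 1.28 * 12.5251 * 4.0904 = 65.5779

65.5779 units


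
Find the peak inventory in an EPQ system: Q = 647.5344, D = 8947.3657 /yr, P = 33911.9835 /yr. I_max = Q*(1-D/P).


D/P = 0.2638
1 - D/P = 0.7362
I_max = 647.5344 * 0.7362 = 476.6884

476.6884 units


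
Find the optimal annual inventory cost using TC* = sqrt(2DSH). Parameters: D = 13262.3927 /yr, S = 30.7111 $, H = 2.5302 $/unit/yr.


2*D*S*H = 2061114.4234
TC* = sqrt(2061114.4234) = 1435.6582

1435.6582 $/yr


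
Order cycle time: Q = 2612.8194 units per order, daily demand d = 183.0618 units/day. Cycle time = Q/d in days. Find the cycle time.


Cycle = 2612.8194 / 183.0618 = 14.2729

14.2729 days


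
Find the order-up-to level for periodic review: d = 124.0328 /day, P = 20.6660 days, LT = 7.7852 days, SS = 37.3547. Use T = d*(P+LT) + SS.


P + LT = 28.4512
d*(P+LT) = 124.0328 * 28.4512 = 3528.8820
T = 3528.8820 + 37.3547 = 3566.2367

3566.2367 units


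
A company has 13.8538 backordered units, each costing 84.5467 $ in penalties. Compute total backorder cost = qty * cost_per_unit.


Total = 13.8538 * 84.5467 = 1171.2931

1171.2931 $


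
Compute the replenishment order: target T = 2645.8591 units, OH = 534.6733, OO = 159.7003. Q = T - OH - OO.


Inventory position = OH + OO = 534.6733 + 159.7003 = 694.3736
Q = 2645.8591 - 694.3736 = 1951.4855

1951.4855 units


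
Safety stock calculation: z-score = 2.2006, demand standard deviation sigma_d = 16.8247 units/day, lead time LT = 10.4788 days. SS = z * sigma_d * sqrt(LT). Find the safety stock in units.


sqrt(LT) = sqrt(10.4788) = 3.2371
SS = 2.2006 * 16.8247 * 3.2371 = 119.8517

119.8517 units


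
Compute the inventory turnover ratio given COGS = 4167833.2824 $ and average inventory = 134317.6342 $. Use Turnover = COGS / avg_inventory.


Turnover = 4167833.2824 / 134317.6342 = 31.0297

31.0297


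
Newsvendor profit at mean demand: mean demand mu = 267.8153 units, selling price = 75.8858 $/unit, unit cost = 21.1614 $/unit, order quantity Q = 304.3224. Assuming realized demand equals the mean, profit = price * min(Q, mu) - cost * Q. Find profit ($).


Sales at mu = min(304.3224, 267.8153) = 267.8153
Revenue = 75.8858 * 267.8153 = 20323.3783
Total cost = 21.1614 * 304.3224 = 6439.8880
Profit = 20323.3783 - 6439.8880 = 13883.4903

13883.4903 $


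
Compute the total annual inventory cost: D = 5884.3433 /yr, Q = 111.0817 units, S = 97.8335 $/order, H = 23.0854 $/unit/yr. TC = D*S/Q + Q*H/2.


Ordering cost = D*S/Q = 5182.5449
Holding cost = Q*H/2 = 1282.1827
TC = 5182.5449 + 1282.1827 = 6464.7277

6464.7277 $/yr


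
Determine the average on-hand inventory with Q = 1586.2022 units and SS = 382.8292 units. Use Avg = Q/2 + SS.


Q/2 = 793.1011
Avg = 793.1011 + 382.8292 = 1175.9303

1175.9303 units


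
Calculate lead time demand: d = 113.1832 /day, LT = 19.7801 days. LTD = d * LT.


LTD = 113.1832 * 19.7801 = 2238.7750

2238.7750 units


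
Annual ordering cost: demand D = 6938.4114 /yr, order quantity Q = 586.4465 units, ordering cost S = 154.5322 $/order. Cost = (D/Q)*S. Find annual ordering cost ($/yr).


Number of orders = D/Q = 11.8313
Cost = 11.8313 * 154.5322 = 1828.3134

1828.3134 $/yr


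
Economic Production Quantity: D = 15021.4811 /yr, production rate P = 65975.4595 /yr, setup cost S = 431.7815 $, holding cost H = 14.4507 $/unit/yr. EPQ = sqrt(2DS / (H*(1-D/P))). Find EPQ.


1 - D/P = 1 - 0.2277 = 0.7723
H*(1-D/P) = 11.1605
2DS = 12971995.2832
EPQ = sqrt(1162310.6630) = 1078.1051

1078.1051 units


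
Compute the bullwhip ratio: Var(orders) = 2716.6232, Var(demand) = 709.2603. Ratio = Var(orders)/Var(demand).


BW = 2716.6232 / 709.2603 = 3.8302

3.8302


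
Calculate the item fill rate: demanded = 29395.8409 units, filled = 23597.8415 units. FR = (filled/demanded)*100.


FR = 23597.8415 / 29395.8409 * 100 = 80.2761

80.2761%


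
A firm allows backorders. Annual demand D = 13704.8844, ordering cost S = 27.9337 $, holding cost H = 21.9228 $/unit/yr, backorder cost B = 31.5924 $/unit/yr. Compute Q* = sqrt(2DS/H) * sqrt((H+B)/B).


sqrt(2DS/H) = 186.8826
sqrt((H+B)/B) = 1.3015
Q* = 186.8826 * 1.3015 = 243.2295

243.2295 units


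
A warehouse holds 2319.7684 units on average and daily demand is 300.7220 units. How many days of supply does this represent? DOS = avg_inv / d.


DOS = 2319.7684 / 300.7220 = 7.7140

7.7140 days


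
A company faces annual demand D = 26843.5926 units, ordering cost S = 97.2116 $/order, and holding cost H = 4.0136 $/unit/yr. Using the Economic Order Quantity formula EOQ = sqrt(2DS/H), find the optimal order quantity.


2*D*S = 2 * 26843.5926 * 97.2116 = 5219017.1728
2*D*S/H = 1300333.1605
EOQ = sqrt(1300333.1605) = 1140.3215

1140.3215 units


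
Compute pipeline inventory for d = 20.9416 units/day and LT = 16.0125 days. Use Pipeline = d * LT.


Pipeline = 20.9416 * 16.0125 = 335.3274

335.3274 units


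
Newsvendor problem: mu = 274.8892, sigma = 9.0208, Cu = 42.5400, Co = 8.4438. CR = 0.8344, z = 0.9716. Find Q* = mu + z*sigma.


CR = Cu/(Cu+Co) = 42.5400/(42.5400+8.4438) = 0.8344
z = 0.9716
Q* = 274.8892 + 0.9716 * 9.0208 = 283.6538

283.6538 units


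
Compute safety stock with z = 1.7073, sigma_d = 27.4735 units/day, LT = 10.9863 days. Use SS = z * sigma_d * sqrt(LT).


sqrt(LT) = sqrt(10.9863) = 3.3146
SS = 1.7073 * 27.4735 * 3.3146 = 155.4711

155.4711 units


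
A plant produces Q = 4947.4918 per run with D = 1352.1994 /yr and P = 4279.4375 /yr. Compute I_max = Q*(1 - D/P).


D/P = 0.3160
1 - D/P = 0.6840
I_max = 4947.4918 * 0.6840 = 3384.2033

3384.2033 units


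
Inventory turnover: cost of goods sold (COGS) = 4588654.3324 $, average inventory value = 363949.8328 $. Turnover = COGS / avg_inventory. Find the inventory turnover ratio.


Turnover = 4588654.3324 / 363949.8328 = 12.6079

12.6079


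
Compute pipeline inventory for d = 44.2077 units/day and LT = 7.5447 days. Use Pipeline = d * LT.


Pipeline = 44.2077 * 7.5447 = 333.5338

333.5338 units


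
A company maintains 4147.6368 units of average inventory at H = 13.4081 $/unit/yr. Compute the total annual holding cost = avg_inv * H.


Cost = 4147.6368 * 13.4081 = 55611.9290

55611.9290 $/yr


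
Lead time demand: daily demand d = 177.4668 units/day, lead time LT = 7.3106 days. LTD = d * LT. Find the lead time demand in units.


LTD = 177.4668 * 7.3106 = 1297.3888

1297.3888 units


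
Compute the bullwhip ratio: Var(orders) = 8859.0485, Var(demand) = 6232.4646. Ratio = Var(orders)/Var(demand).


BW = 8859.0485 / 6232.4646 = 1.4214

1.4214


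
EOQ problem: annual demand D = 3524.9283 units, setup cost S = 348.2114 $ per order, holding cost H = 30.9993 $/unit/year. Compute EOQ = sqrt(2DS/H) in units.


2*D*S = 2 * 3524.9283 * 348.2114 = 2454840.4365
2*D*S/H = 79190.1893
EOQ = sqrt(79190.1893) = 281.4075

281.4075 units


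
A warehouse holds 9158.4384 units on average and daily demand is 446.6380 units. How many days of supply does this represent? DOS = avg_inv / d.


DOS = 9158.4384 / 446.6380 = 20.5053

20.5053 days


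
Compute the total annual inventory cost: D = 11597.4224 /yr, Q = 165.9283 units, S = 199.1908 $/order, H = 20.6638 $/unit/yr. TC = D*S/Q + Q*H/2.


Ordering cost = D*S/Q = 13922.2775
Holding cost = Q*H/2 = 1714.3546
TC = 13922.2775 + 1714.3546 = 15636.6322

15636.6322 $/yr


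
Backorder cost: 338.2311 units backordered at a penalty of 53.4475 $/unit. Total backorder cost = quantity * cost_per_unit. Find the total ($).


Total = 338.2311 * 53.4475 = 18077.6067

18077.6067 $


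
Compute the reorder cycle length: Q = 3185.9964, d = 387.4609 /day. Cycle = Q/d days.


Cycle = 3185.9964 / 387.4609 = 8.2228

8.2228 days


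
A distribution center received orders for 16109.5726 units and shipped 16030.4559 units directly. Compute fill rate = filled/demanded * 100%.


FR = 16030.4559 / 16109.5726 * 100 = 99.5089

99.5089%


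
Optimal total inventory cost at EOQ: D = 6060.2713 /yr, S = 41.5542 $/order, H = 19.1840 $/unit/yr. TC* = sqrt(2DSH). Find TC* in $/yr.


2*D*S*H = 9662202.9139
TC* = sqrt(9662202.9139) = 3108.4084

3108.4084 $/yr


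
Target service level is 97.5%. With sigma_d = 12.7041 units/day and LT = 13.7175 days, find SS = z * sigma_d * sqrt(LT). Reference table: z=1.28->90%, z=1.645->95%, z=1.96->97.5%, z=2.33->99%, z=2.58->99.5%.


From the table, SL = 97.5% corresponds to z = 1.96
sqrt(LT) = sqrt(13.7175) = 3.7037
SS = 1.96 * 12.7041 * 3.7037 = 92.2226

92.2226 units


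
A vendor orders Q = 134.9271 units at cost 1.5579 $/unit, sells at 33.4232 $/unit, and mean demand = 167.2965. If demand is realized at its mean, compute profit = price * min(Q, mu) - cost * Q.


Sales at mu = min(134.9271, 167.2965) = 134.9271
Revenue = 33.4232 * 134.9271 = 4509.6954
Total cost = 1.5579 * 134.9271 = 210.2029
Profit = 4509.6954 - 210.2029 = 4299.4925

4299.4925 $


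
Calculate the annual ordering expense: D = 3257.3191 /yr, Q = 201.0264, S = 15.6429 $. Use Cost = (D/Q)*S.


Number of orders = D/Q = 16.2034
Cost = 16.2034 * 15.6429 = 253.4688

253.4688 $/yr


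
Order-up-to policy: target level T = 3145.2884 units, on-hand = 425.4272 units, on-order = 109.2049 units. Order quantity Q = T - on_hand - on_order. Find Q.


Inventory position = OH + OO = 425.4272 + 109.2049 = 534.6321
Q = 3145.2884 - 534.6321 = 2610.6563

2610.6563 units


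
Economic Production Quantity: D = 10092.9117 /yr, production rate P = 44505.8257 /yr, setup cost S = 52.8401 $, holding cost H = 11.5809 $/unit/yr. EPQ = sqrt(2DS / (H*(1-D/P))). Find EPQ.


1 - D/P = 1 - 0.2268 = 0.7732
H*(1-D/P) = 8.9546
2DS = 1066620.9270
EPQ = sqrt(119114.1079) = 345.1291

345.1291 units


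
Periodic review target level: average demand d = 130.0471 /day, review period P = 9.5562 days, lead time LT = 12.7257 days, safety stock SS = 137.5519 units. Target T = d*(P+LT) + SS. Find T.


P + LT = 22.2819
d*(P+LT) = 130.0471 * 22.2819 = 2897.6965
T = 2897.6965 + 137.5519 = 3035.2484

3035.2484 units


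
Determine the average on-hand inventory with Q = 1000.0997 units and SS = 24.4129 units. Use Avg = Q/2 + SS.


Q/2 = 500.0498
Avg = 500.0498 + 24.4129 = 524.4628

524.4628 units


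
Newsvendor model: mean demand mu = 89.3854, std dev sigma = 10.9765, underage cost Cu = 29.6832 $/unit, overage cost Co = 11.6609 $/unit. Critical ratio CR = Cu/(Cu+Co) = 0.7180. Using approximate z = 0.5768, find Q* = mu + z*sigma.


CR = Cu/(Cu+Co) = 29.6832/(29.6832+11.6609) = 0.7180
z = 0.5768
Q* = 89.3854 + 0.5768 * 10.9765 = 95.7166

95.7166 units


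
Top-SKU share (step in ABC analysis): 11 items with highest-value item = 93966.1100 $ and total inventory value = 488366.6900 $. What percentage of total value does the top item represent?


Top item = 93966.1100
Total = 488366.6900
Percentage = 93966.1100 / 488366.6900 * 100 = 19.2409

19.2409%


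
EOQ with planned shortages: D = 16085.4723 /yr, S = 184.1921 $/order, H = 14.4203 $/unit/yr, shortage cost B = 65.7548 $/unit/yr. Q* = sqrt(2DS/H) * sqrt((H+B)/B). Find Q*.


sqrt(2DS/H) = 641.0328
sqrt((H+B)/B) = 1.1042
Q* = 641.0328 * 1.1042 = 707.8419

707.8419 units


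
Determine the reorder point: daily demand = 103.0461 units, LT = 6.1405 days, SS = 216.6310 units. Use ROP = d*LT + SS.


d*LT = 103.0461 * 6.1405 = 632.7546
ROP = 632.7546 + 216.6310 = 849.3856

849.3856 units


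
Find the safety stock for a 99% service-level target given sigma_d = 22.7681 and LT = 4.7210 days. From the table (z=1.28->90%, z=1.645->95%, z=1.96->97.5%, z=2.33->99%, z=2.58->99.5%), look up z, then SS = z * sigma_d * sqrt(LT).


From the table, SL = 99% corresponds to z = 2.33
sqrt(LT) = sqrt(4.7210) = 2.1728
SS = 2.33 * 22.7681 * 2.1728 = 115.2656

115.2656 units


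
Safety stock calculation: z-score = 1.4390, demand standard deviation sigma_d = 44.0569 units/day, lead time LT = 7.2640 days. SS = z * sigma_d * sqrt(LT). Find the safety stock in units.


sqrt(LT) = sqrt(7.2640) = 2.6952
SS = 1.4390 * 44.0569 * 2.6952 = 170.8688

170.8688 units


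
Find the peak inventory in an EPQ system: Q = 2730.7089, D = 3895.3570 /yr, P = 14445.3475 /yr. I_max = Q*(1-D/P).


D/P = 0.2697
1 - D/P = 0.7303
I_max = 2730.7089 * 0.7303 = 1994.3413

1994.3413 units


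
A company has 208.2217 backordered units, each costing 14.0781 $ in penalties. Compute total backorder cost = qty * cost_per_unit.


Total = 208.2217 * 14.0781 = 2931.3659

2931.3659 $


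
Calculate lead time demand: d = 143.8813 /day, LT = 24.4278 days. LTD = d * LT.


LTD = 143.8813 * 24.4278 = 3514.7036

3514.7036 units


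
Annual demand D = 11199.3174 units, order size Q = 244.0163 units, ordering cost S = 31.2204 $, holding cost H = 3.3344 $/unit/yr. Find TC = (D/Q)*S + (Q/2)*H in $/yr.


Ordering cost = D*S/Q = 1432.8845
Holding cost = Q*H/2 = 406.8240
TC = 1432.8845 + 406.8240 = 1839.7085

1839.7085 $/yr


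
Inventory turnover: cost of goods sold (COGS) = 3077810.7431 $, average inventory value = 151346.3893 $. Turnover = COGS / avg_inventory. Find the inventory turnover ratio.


Turnover = 3077810.7431 / 151346.3893 = 20.3362

20.3362


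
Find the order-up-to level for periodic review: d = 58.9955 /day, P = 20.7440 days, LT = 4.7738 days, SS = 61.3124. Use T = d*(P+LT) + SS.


P + LT = 25.5178
d*(P+LT) = 58.9955 * 25.5178 = 1505.4354
T = 1505.4354 + 61.3124 = 1566.7478

1566.7478 units


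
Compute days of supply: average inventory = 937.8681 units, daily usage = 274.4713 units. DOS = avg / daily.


DOS = 937.8681 / 274.4713 = 3.4170

3.4170 days


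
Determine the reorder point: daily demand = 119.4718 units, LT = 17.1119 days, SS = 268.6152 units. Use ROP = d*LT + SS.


d*LT = 119.4718 * 17.1119 = 2044.3895
ROP = 2044.3895 + 268.6152 = 2313.0047

2313.0047 units


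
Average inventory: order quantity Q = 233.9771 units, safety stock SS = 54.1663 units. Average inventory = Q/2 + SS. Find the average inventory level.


Q/2 = 116.9886
Avg = 116.9886 + 54.1663 = 171.1549

171.1549 units


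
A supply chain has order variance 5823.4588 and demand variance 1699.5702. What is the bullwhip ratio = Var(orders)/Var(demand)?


BW = 5823.4588 / 1699.5702 = 3.4264

3.4264


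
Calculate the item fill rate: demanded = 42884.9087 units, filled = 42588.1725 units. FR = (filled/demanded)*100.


FR = 42588.1725 / 42884.9087 * 100 = 99.3081

99.3081%


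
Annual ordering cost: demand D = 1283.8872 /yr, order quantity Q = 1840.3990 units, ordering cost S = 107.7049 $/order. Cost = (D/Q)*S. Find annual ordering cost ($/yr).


Number of orders = D/Q = 0.6976
Cost = 0.6976 * 107.7049 = 75.1364

75.1364 $/yr


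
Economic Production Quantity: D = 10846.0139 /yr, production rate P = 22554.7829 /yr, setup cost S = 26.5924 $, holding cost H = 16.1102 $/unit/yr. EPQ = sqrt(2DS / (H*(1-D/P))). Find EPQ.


1 - D/P = 1 - 0.4809 = 0.5191
H*(1-D/P) = 8.3632
2DS = 576843.0801
EPQ = sqrt(68973.8024) = 262.6286

262.6286 units


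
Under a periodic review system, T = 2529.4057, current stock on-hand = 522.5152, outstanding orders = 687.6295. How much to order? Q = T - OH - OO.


Inventory position = OH + OO = 522.5152 + 687.6295 = 1210.1447
Q = 2529.4057 - 1210.1447 = 1319.2610

1319.2610 units


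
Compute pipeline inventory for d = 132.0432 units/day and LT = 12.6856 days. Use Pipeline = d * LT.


Pipeline = 132.0432 * 12.6856 = 1675.0472

1675.0472 units


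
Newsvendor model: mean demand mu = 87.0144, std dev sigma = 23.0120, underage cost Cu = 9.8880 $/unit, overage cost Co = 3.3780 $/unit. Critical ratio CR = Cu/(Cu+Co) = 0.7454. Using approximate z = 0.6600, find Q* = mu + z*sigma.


CR = Cu/(Cu+Co) = 9.8880/(9.8880+3.3780) = 0.7454
z = 0.6600
Q* = 87.0144 + 0.6600 * 23.0120 = 102.2023

102.2023 units


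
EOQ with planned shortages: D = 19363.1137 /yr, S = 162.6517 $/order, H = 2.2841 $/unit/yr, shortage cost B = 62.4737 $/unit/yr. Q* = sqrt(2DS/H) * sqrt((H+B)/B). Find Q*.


sqrt(2DS/H) = 1660.6356
sqrt((H+B)/B) = 1.0181
Q* = 1660.6356 * 1.0181 = 1690.7203

1690.7203 units


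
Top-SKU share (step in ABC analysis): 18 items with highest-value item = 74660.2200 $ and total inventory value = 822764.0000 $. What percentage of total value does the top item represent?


Top item = 74660.2200
Total = 822764.0000
Percentage = 74660.2200 / 822764.0000 * 100 = 9.0743

9.0743%


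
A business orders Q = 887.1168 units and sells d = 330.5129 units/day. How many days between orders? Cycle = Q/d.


Cycle = 887.1168 / 330.5129 = 2.6841

2.6841 days


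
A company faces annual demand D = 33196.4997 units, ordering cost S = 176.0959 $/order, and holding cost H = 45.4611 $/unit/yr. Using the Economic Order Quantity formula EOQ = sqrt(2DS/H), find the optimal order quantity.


2*D*S = 2 * 33196.4997 * 176.0959 = 11691534.9830
2*D*S/H = 257176.6847
EOQ = sqrt(257176.6847) = 507.1259

507.1259 units


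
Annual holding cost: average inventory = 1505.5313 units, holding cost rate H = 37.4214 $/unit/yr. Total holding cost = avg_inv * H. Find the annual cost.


Cost = 1505.5313 * 37.4214 = 56339.0890

56339.0890 $/yr


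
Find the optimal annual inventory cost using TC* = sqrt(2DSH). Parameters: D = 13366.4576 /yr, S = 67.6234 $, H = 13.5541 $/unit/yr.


2*D*S*H = 24502703.7299
TC* = sqrt(24502703.7299) = 4950.0206

4950.0206 $/yr


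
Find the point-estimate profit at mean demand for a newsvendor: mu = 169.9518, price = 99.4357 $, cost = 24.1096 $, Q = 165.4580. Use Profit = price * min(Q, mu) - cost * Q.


Sales at mu = min(165.4580, 169.9518) = 165.4580
Revenue = 99.4357 * 165.4580 = 16452.4321
Total cost = 24.1096 * 165.4580 = 3989.1262
Profit = 16452.4321 - 3989.1262 = 12463.3059

12463.3059 $


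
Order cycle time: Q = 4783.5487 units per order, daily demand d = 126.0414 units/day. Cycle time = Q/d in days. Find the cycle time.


Cycle = 4783.5487 / 126.0414 = 37.9522

37.9522 days


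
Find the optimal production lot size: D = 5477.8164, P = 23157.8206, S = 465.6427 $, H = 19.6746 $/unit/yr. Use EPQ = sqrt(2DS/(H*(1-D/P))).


1 - D/P = 1 - 0.2365 = 0.7635
H*(1-D/P) = 15.0207
2DS = 5101410.4372
EPQ = sqrt(339625.0193) = 582.7736

582.7736 units


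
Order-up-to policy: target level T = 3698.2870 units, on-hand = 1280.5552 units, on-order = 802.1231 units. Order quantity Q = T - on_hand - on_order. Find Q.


Inventory position = OH + OO = 1280.5552 + 802.1231 = 2082.6783
Q = 3698.2870 - 2082.6783 = 1615.6087

1615.6087 units


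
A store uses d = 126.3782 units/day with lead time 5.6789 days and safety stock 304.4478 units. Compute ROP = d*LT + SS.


d*LT = 126.3782 * 5.6789 = 717.6892
ROP = 717.6892 + 304.4478 = 1022.1370

1022.1370 units


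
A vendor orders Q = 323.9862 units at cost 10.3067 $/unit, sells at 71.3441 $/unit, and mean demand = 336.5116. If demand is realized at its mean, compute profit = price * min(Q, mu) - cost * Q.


Sales at mu = min(323.9862, 336.5116) = 323.9862
Revenue = 71.3441 * 323.9862 = 23114.5039
Total cost = 10.3067 * 323.9862 = 3339.2286
Profit = 23114.5039 - 3339.2286 = 19775.2753

19775.2753 $


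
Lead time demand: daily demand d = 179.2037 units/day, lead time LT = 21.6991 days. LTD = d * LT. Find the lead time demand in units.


LTD = 179.2037 * 21.6991 = 3888.5590

3888.5590 units


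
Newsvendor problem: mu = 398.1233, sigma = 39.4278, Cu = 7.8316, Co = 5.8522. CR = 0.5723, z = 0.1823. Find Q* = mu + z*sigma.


CR = Cu/(Cu+Co) = 7.8316/(7.8316+5.8522) = 0.5723
z = 0.1823
Q* = 398.1233 + 0.1823 * 39.4278 = 405.3110

405.3110 units


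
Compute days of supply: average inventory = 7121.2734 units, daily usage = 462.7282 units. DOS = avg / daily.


DOS = 7121.2734 / 462.7282 = 15.3898

15.3898 days


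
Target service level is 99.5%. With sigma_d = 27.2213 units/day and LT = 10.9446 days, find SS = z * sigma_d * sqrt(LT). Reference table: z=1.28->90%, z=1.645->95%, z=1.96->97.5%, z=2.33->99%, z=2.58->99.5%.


From the table, SL = 99.5% corresponds to z = 2.58
sqrt(LT) = sqrt(10.9446) = 3.3083
SS = 2.58 * 27.2213 * 3.3083 = 232.3424

232.3424 units


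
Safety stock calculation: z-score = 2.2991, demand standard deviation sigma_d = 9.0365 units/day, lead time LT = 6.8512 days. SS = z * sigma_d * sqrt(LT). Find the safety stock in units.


sqrt(LT) = sqrt(6.8512) = 2.6175
SS = 2.2991 * 9.0365 * 2.6175 = 54.3803

54.3803 units


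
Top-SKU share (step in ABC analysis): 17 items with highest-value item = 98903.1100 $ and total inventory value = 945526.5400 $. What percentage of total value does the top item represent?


Top item = 98903.1100
Total = 945526.5400
Percentage = 98903.1100 / 945526.5400 * 100 = 10.4601

10.4601%


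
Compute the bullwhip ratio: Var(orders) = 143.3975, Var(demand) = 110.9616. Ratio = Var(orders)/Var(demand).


BW = 143.3975 / 110.9616 = 1.2923

1.2923


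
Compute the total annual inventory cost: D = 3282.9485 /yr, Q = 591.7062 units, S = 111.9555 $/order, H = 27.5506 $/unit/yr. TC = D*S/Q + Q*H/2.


Ordering cost = D*S/Q = 621.1599
Holding cost = Q*H/2 = 8150.9304
TC = 621.1599 + 8150.9304 = 8772.0903

8772.0903 $/yr


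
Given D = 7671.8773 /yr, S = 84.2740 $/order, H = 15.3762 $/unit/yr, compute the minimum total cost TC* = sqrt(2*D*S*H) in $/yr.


2*D*S*H = 19882650.1636
TC* = sqrt(19882650.1636) = 4458.9965

4458.9965 $/yr


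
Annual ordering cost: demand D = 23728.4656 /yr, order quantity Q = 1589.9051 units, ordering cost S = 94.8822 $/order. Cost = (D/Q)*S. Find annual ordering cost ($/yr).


Number of orders = D/Q = 14.9245
Cost = 14.9245 * 94.8822 = 1416.0650

1416.0650 $/yr


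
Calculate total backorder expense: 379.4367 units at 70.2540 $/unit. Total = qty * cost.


Total = 379.4367 * 70.2540 = 26656.9459

26656.9459 $


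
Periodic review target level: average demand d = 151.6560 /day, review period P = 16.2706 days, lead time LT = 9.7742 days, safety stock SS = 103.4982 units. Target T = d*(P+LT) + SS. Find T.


P + LT = 26.0448
d*(P+LT) = 151.6560 * 26.0448 = 3949.8502
T = 3949.8502 + 103.4982 = 4053.3484

4053.3484 units


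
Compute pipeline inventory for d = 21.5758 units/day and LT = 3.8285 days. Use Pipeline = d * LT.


Pipeline = 21.5758 * 3.8285 = 82.6030

82.6030 units


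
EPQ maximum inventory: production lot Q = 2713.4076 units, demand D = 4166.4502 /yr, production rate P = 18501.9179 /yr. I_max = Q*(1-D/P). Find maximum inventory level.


D/P = 0.2252
1 - D/P = 0.7748
I_max = 2713.4076 * 0.7748 = 2102.3749

2102.3749 units


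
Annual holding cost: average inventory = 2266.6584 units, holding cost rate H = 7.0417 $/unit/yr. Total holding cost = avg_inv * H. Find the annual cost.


Cost = 2266.6584 * 7.0417 = 15961.1285

15961.1285 $/yr


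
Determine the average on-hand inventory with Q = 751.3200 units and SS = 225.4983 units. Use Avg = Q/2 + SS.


Q/2 = 375.6600
Avg = 375.6600 + 225.4983 = 601.1583

601.1583 units


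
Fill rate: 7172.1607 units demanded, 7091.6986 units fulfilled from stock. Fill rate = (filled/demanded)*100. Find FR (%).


FR = 7091.6986 / 7172.1607 * 100 = 98.8781

98.8781%


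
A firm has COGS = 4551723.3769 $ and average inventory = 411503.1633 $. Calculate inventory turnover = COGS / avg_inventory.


Turnover = 4551723.3769 / 411503.1633 = 11.0612

11.0612


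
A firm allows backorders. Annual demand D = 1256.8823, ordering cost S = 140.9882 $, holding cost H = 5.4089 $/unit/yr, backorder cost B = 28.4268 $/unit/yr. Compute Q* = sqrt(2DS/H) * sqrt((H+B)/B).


sqrt(2DS/H) = 255.9760
sqrt((H+B)/B) = 1.0910
Q* = 255.9760 * 1.0910 = 279.2690

279.2690 units


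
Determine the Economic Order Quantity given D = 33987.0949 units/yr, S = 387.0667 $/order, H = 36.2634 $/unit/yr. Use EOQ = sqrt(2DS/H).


2*D*S = 2 * 33987.0949 * 387.0667 = 26310545.3311
2*D*S/H = 725539.9475
EOQ = sqrt(725539.9475) = 851.7863

851.7863 units


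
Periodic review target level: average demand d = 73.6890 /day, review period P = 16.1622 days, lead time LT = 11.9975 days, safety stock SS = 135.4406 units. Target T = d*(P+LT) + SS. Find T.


P + LT = 28.1597
d*(P+LT) = 73.6890 * 28.1597 = 2075.0601
T = 2075.0601 + 135.4406 = 2210.5007

2210.5007 units


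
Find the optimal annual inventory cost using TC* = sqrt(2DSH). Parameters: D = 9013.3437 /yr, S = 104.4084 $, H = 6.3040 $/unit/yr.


2*D*S*H = 11864995.3594
TC* = sqrt(11864995.3594) = 3444.5603

3444.5603 $/yr


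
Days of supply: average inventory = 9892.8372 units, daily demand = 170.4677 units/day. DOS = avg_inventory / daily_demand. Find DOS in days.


DOS = 9892.8372 / 170.4677 = 58.0335

58.0335 days


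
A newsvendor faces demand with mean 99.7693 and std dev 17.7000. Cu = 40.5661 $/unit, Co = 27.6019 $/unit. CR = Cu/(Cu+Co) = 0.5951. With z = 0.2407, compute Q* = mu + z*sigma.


CR = Cu/(Cu+Co) = 40.5661/(40.5661+27.6019) = 0.5951
z = 0.2407
Q* = 99.7693 + 0.2407 * 17.7000 = 104.0297

104.0297 units
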